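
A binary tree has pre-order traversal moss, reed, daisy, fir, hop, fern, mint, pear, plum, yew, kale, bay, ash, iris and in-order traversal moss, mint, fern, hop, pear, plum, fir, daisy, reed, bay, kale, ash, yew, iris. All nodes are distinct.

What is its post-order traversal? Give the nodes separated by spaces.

The first element of pre-order is the root; it splits in-order into left and right subtrees.
Root moss: left subtree has 0 nodes { }, right has 13 {mint, fern, hop, pear, plum, fir, daisy, reed, bay, kale, ash, yew, iris}.
  Root reed: left subtree has 7 nodes {mint, fern, hop, pear, plum, fir, daisy}, right has 5 {bay, kale, ash, yew, iris}.
    Root daisy: left subtree has 6 nodes {mint, fern, hop, pear, plum, fir}, right has 0 { }.
      Root fir: left subtree has 5 nodes {mint, fern, hop, pear, plum}, right has 0 { }.
        Root hop: left subtree has 2 nodes {mint, fern}, right has 2 {pear, plum}.
          Root fern: left subtree has 1 node {mint}, right has 0 { }.
          Root pear: left subtree has 0 nodes { }, right has 1 {plum}.
    Root yew: left subtree has 3 nodes {bay, kale, ash}, right has 1 {iris}.
      Root kale: left subtree has 1 node {bay}, right has 1 {ash}.

mint fern plum pear hop fir daisy bay ash kale iris yew reed moss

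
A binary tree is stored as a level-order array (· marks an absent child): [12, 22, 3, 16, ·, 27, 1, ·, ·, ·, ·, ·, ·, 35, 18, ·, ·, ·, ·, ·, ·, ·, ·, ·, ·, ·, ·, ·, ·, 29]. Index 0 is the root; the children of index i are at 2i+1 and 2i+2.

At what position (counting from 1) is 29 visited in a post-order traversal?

Post-order visits the left subtree, then the right subtree, then the node.
At 12: go left to 22.
  At 22: go left to 16.
    16 is a leaf — visit 16.
  At 22: no right child.
  Visit 22.
At 12: go right to 3.
  At 3: go left to 27.
    27 is a leaf — visit 27.
  At 3: go right to 1.
    At 1: go left to 35.
      35 is a leaf — visit 35.
    At 1: go right to 18.
      At 18: go left to 29.
        29 is a leaf — visit 29.
      At 18: no right child.
      Visit 18.
    Visit 1.
  Visit 3.
Visit 12.
Full post-order sequence: 16, 22, 27, 35, 29, 18, 1, 3, 12.

5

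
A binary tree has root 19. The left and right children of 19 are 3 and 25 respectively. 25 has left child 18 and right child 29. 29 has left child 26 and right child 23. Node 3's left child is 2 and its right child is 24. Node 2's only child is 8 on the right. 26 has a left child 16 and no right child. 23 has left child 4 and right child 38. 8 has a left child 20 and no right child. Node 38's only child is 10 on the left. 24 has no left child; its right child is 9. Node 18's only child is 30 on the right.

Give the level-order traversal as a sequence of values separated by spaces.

Level-order visits nodes level by level from the root, left to right within each level.
Level 0: 19
Level 1: 3, 25
Level 2: 2, 24, 18, 29
Level 3: 8, 9, 30, 26, 23
Level 4: 20, 16, 4, 38
Level 5: 10

19 3 25 2 24 18 29 8 9 30 26 23 20 16 4 38 10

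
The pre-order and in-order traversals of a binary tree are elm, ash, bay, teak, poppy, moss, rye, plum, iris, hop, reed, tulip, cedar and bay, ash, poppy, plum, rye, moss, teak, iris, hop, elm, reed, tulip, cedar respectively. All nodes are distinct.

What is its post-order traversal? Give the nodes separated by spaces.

The first element of pre-order is the root; it splits in-order into left and right subtrees.
Root elm: left subtree has 9 nodes {bay, ash, poppy, plum, rye, moss, teak, iris, hop}, right has 3 {reed, tulip, cedar}.
  Root ash: left subtree has 1 node {bay}, right has 7 {poppy, plum, rye, moss, teak, iris, hop}.
    Root teak: left subtree has 4 nodes {poppy, plum, rye, moss}, right has 2 {iris, hop}.
      Root poppy: left subtree has 0 nodes { }, right has 3 {plum, rye, moss}.
        Root moss: left subtree has 2 nodes {plum, rye}, right has 0 { }.
          Root rye: left subtree has 1 node {plum}, right has 0 { }.
      Root iris: left subtree has 0 nodes { }, right has 1 {hop}.
  Root reed: left subtree has 0 nodes { }, right has 2 {tulip, cedar}.
    Root tulip: left subtree has 0 nodes { }, right has 1 {cedar}.

bay plum rye moss poppy hop iris teak ash cedar tulip reed elm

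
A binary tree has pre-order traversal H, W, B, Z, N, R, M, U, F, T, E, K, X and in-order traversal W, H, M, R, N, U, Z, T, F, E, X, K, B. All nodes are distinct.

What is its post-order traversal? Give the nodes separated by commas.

W, M, R, U, N, T, X, K, E, F, Z, B, H

The first element of pre-order is the root; it splits in-order into left and right subtrees.
Root H: left subtree has 1 node {W}, right has 11 {M, R, N, U, Z, T, F, E, X, K, B}.
  Root B: left subtree has 10 nodes {M, R, N, U, Z, T, F, E, X, K}, right has 0 { }.
    Root Z: left subtree has 4 nodes {M, R, N, U}, right has 5 {T, F, E, X, K}.
      Root N: left subtree has 2 nodes {M, R}, right has 1 {U}.
        Root R: left subtree has 1 node {M}, right has 0 { }.
      Root F: left subtree has 1 node {T}, right has 3 {E, X, K}.
        Root E: left subtree has 0 nodes { }, right has 2 {X, K}.
          Root K: left subtree has 1 node {X}, right has 0 { }.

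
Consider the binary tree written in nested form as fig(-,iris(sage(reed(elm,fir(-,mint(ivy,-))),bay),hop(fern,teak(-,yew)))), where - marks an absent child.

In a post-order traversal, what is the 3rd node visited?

mint

Post-order visits the left subtree, then the right subtree, then the node.
At fig: no left child.
At fig: go right to iris.
  At iris: go left to sage.
    At sage: go left to reed.
      At reed: go left to elm.
        elm is a leaf — visit elm.
      At reed: go right to fir.
        At fir: no left child.
        At fir: go right to mint.
          At mint: go left to ivy.
            ivy is a leaf — visit ivy.
          At mint: no right child.
          Visit mint.
        Visit fir.
      Visit reed.
    At sage: go right to bay.
      bay is a leaf — visit bay.
    Visit sage.
  At iris: go right to hop.
    At hop: go left to fern.
      fern is a leaf — visit fern.
    At hop: go right to teak.
      At teak: no left child.
      At teak: go right to yew.
        yew is a leaf — visit yew.
      Visit teak.
    Visit hop.
  Visit iris.
Visit fig.
Full post-order sequence: elm, ivy, mint, fir, reed, bay, sage, fern, yew, teak, hop, iris, fig.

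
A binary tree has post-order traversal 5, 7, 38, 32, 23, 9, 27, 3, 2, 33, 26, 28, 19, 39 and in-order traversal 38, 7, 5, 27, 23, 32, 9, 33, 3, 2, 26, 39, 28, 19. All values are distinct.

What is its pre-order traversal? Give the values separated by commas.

The last element of post-order is the root; it splits in-order into left and right subtrees.
Root 39: left subtree has 11 nodes {38, 7, 5, 27, 23, 32, 9, 33, 3, 2, 26}, right has 2 {28, 19}.
  Root 26: left subtree has 10 nodes {38, 7, 5, 27, 23, 32, 9, 33, 3, 2}, right has 0 { }.
    Root 33: left subtree has 7 nodes {38, 7, 5, 27, 23, 32, 9}, right has 2 {3, 2}.
      Root 27: left subtree has 3 nodes {38, 7, 5}, right has 3 {23, 32, 9}.
        Root 38: left subtree has 0 nodes { }, right has 2 {7, 5}.
          Root 7: left subtree has 0 nodes { }, right has 1 {5}.
        Root 9: left subtree has 2 nodes {23, 32}, right has 0 { }.
          Root 23: left subtree has 0 nodes { }, right has 1 {32}.
      Root 2: left subtree has 1 node {3}, right has 0 { }.
  Root 19: left subtree has 1 node {28}, right has 0 { }.

39, 26, 33, 27, 38, 7, 5, 9, 23, 32, 2, 3, 19, 28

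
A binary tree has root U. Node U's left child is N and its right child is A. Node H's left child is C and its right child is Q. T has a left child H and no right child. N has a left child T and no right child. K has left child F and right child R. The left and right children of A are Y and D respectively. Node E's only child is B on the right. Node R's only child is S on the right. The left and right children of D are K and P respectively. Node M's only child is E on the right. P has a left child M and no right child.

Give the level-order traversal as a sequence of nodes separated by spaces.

Level-order visits nodes level by level from the root, left to right within each level.
Level 0: U
Level 1: N, A
Level 2: T, Y, D
Level 3: H, K, P
Level 4: C, Q, F, R, M
Level 5: S, E
Level 6: B

U N A T Y D H K P C Q F R M S E B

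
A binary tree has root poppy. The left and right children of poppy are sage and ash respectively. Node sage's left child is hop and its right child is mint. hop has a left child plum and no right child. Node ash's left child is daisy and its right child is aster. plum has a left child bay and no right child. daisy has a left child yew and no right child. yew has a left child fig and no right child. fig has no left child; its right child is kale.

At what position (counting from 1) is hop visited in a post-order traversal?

3

Post-order visits the left subtree, then the right subtree, then the node.
At poppy: go left to sage.
  At sage: go left to hop.
    At hop: go left to plum.
      At plum: go left to bay.
        bay is a leaf — visit bay.
      At plum: no right child.
      Visit plum.
    At hop: no right child.
    Visit hop.
  At sage: go right to mint.
    mint is a leaf — visit mint.
  Visit sage.
At poppy: go right to ash.
  At ash: go left to daisy.
    At daisy: go left to yew.
      At yew: go left to fig.
        At fig: no left child.
        At fig: go right to kale.
          kale is a leaf — visit kale.
        Visit fig.
      At yew: no right child.
      Visit yew.
    At daisy: no right child.
    Visit daisy.
  At ash: go right to aster.
    aster is a leaf — visit aster.
  Visit ash.
Visit poppy.
Full post-order sequence: bay, plum, hop, mint, sage, kale, fig, yew, daisy, aster, ash, poppy.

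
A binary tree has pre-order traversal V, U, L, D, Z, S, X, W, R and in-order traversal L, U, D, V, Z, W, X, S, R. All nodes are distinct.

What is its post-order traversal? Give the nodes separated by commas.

The first element of pre-order is the root; it splits in-order into left and right subtrees.
Root V: left subtree has 3 nodes {L, U, D}, right has 5 {Z, W, X, S, R}.
  Root U: left subtree has 1 node {L}, right has 1 {D}.
  Root Z: left subtree has 0 nodes { }, right has 4 {W, X, S, R}.
    Root S: left subtree has 2 nodes {W, X}, right has 1 {R}.
      Root X: left subtree has 1 node {W}, right has 0 { }.

L, D, U, W, X, R, S, Z, V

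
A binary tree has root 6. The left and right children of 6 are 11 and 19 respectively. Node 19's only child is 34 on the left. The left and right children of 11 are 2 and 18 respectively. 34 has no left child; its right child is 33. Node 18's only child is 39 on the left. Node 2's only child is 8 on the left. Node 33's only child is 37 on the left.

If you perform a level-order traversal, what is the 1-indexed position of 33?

9

Level-order visits nodes level by level from the root, left to right within each level.
Level 0: 6
Level 1: 11, 19
Level 2: 2, 18, 34
Level 3: 8, 39, 33
Level 4: 37
Full level-order sequence: 6, 11, 19, 2, 18, 34, 8, 39, 33, 37.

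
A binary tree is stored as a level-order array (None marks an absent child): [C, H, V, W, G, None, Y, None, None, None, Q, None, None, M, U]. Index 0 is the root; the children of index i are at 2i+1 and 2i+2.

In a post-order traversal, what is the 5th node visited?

M

Post-order visits the left subtree, then the right subtree, then the node.
At C: go left to H.
  At H: go left to W.
    W is a leaf — visit W.
  At H: go right to G.
    At G: no left child.
    At G: go right to Q.
      Q is a leaf — visit Q.
    Visit G.
  Visit H.
At C: go right to V.
  At V: no left child.
  At V: go right to Y.
    At Y: go left to M.
      M is a leaf — visit M.
    At Y: go right to U.
      U is a leaf — visit U.
    Visit Y.
  Visit V.
Visit C.
Full post-order sequence: W, Q, G, H, M, U, Y, V, C.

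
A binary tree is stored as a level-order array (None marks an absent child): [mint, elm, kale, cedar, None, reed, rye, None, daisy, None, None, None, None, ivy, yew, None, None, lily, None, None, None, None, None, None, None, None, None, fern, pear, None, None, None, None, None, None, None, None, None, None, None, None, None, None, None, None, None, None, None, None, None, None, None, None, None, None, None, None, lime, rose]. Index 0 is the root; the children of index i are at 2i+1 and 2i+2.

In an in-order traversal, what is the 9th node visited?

In-order visits the left subtree, then the node, then the right subtree.
At mint: go left to elm.
  At elm: go left to cedar.
    At cedar: no left child.
    Visit cedar.
    At cedar: go right to daisy.
      At daisy: go left to lily.
        lily is a leaf — visit lily.
      Visit daisy.
      At daisy: no right child.
  Visit elm.
  At elm: no right child.
Visit mint.
At mint: go right to kale.
  At kale: go left to reed.
    reed is a leaf — visit reed.
  Visit kale.
  At kale: go right to rye.
    At rye: go left to ivy.
      At ivy: go left to fern.
        fern is a leaf — visit fern.
      Visit ivy.
      At ivy: go right to pear.
        At pear: go left to lime.
          lime is a leaf — visit lime.
        Visit pear.
        At pear: go right to rose.
          rose is a leaf — visit rose.
    Visit rye.
    At rye: go right to yew.
      yew is a leaf — visit yew.
Full in-order sequence: cedar, lily, daisy, elm, mint, reed, kale, fern, ivy, lime, pear, rose, rye, yew.

ivy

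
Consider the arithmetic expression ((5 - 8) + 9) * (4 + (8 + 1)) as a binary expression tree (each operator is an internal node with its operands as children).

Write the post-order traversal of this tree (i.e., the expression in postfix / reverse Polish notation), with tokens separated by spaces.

Post-order on an expression tree gives postfix notation: for each operator, emit left operand, right operand, then the operator.

5 8 - 9 + 4 8 1 + + *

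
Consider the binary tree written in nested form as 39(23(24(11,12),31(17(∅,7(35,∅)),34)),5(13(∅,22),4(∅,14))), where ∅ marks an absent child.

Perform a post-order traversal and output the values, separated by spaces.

11 12 24 35 7 17 34 31 23 22 13 14 4 5 39

Post-order visits the left subtree, then the right subtree, then the node.
At 39: go left to 23.
  At 23: go left to 24.
    At 24: go left to 11.
      11 is a leaf — visit 11.
    At 24: go right to 12.
      12 is a leaf — visit 12.
    Visit 24.
  At 23: go right to 31.
    At 31: go left to 17.
      At 17: no left child.
      At 17: go right to 7.
        At 7: go left to 35.
          35 is a leaf — visit 35.
        At 7: no right child.
        Visit 7.
      Visit 17.
    At 31: go right to 34.
      34 is a leaf — visit 34.
    Visit 31.
  Visit 23.
At 39: go right to 5.
  At 5: go left to 13.
    At 13: no left child.
    At 13: go right to 22.
      22 is a leaf — visit 22.
    Visit 13.
  At 5: go right to 4.
    At 4: no left child.
    At 4: go right to 14.
      14 is a leaf — visit 14.
    Visit 4.
  Visit 5.
Visit 39.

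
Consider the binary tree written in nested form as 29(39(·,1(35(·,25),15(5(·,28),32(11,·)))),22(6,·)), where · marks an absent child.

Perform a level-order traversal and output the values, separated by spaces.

29 39 22 1 6 35 15 25 5 32 28 11

Level-order visits nodes level by level from the root, left to right within each level.
Level 0: 29
Level 1: 39, 22
Level 2: 1, 6
Level 3: 35, 15
Level 4: 25, 5, 32
Level 5: 28, 11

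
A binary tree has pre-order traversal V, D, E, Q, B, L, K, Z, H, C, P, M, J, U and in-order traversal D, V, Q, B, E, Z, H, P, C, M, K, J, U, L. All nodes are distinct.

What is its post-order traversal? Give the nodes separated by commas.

The first element of pre-order is the root; it splits in-order into left and right subtrees.
Root V: left subtree has 1 node {D}, right has 12 {Q, B, E, Z, H, P, C, M, K, J, U, L}.
  Root E: left subtree has 2 nodes {Q, B}, right has 9 {Z, H, P, C, M, K, J, U, L}.
    Root Q: left subtree has 0 nodes { }, right has 1 {B}.
    Root L: left subtree has 8 nodes {Z, H, P, C, M, K, J, U}, right has 0 { }.
      Root K: left subtree has 5 nodes {Z, H, P, C, M}, right has 2 {J, U}.
        Root Z: left subtree has 0 nodes { }, right has 4 {H, P, C, M}.
          Root H: left subtree has 0 nodes { }, right has 3 {P, C, M}.
            Root C: left subtree has 1 node {P}, right has 1 {M}.
        Root J: left subtree has 0 nodes { }, right has 1 {U}.

D, B, Q, P, M, C, H, Z, U, J, K, L, E, V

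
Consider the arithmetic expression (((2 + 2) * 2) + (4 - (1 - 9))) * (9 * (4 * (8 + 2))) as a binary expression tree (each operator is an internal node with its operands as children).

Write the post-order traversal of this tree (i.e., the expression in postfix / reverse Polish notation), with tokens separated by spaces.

2 2 + 2 * 4 1 9 - - + 9 4 8 2 + * * *

Post-order on an expression tree gives postfix notation: for each operator, emit left operand, right operand, then the operator.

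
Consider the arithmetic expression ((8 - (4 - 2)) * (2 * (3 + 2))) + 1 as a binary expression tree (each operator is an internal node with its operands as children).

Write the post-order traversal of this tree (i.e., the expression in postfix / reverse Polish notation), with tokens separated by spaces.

8 4 2 - - 2 3 2 + * * 1 +

Post-order on an expression tree gives postfix notation: for each operator, emit left operand, right operand, then the operator.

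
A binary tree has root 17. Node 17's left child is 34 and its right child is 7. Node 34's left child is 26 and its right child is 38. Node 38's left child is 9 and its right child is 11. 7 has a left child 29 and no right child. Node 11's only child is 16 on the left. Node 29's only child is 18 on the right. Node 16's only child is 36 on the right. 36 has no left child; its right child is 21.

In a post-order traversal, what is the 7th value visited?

Post-order visits the left subtree, then the right subtree, then the node.
At 17: go left to 34.
  At 34: go left to 26.
    26 is a leaf — visit 26.
  At 34: go right to 38.
    At 38: go left to 9.
      9 is a leaf — visit 9.
    At 38: go right to 11.
      At 11: go left to 16.
        At 16: no left child.
        At 16: go right to 36.
          At 36: no left child.
          At 36: go right to 21.
            21 is a leaf — visit 21.
          Visit 36.
        Visit 16.
      At 11: no right child.
      Visit 11.
    Visit 38.
  Visit 34.
At 17: go right to 7.
  At 7: go left to 29.
    At 29: no left child.
    At 29: go right to 18.
      18 is a leaf — visit 18.
    Visit 29.
  At 7: no right child.
  Visit 7.
Visit 17.
Full post-order sequence: 26, 9, 21, 36, 16, 11, 38, 34, 18, 29, 7, 17.

38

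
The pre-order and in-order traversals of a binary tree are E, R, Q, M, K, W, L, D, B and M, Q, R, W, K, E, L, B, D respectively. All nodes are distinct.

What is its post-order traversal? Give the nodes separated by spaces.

M Q W K R B D L E

The first element of pre-order is the root; it splits in-order into left and right subtrees.
Root E: left subtree has 5 nodes {M, Q, R, W, K}, right has 3 {L, B, D}.
  Root R: left subtree has 2 nodes {M, Q}, right has 2 {W, K}.
    Root Q: left subtree has 1 node {M}, right has 0 { }.
    Root K: left subtree has 1 node {W}, right has 0 { }.
  Root L: left subtree has 0 nodes { }, right has 2 {B, D}.
    Root D: left subtree has 1 node {B}, right has 0 { }.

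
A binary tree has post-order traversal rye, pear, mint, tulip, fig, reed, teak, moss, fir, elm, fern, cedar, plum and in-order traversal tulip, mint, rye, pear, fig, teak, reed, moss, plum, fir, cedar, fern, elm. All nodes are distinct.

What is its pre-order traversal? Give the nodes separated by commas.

The last element of post-order is the root; it splits in-order into left and right subtrees.
Root plum: left subtree has 8 nodes {tulip, mint, rye, pear, fig, teak, reed, moss}, right has 4 {fir, cedar, fern, elm}.
  Root moss: left subtree has 7 nodes {tulip, mint, rye, pear, fig, teak, reed}, right has 0 { }.
    Root teak: left subtree has 5 nodes {tulip, mint, rye, pear, fig}, right has 1 {reed}.
      Root fig: left subtree has 4 nodes {tulip, mint, rye, pear}, right has 0 { }.
        Root tulip: left subtree has 0 nodes { }, right has 3 {mint, rye, pear}.
          Root mint: left subtree has 0 nodes { }, right has 2 {rye, pear}.
            Root pear: left subtree has 1 node {rye}, right has 0 { }.
  Root cedar: left subtree has 1 node {fir}, right has 2 {fern, elm}.
    Root fern: left subtree has 0 nodes { }, right has 1 {elm}.

plum, moss, teak, fig, tulip, mint, pear, rye, reed, cedar, fir, fern, elm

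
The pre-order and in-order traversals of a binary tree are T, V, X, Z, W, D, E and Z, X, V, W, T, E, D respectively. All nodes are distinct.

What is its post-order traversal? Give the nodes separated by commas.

Z, X, W, V, E, D, T

The first element of pre-order is the root; it splits in-order into left and right subtrees.
Root T: left subtree has 4 nodes {Z, X, V, W}, right has 2 {E, D}.
  Root V: left subtree has 2 nodes {Z, X}, right has 1 {W}.
    Root X: left subtree has 1 node {Z}, right has 0 { }.
  Root D: left subtree has 1 node {E}, right has 0 { }.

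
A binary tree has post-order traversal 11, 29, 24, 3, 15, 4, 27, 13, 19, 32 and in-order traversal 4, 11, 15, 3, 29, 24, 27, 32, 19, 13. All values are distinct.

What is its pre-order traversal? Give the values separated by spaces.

32 27 4 15 11 3 24 29 19 13

The last element of post-order is the root; it splits in-order into left and right subtrees.
Root 32: left subtree has 7 nodes {4, 11, 15, 3, 29, 24, 27}, right has 2 {19, 13}.
  Root 27: left subtree has 6 nodes {4, 11, 15, 3, 29, 24}, right has 0 { }.
    Root 4: left subtree has 0 nodes { }, right has 5 {11, 15, 3, 29, 24}.
      Root 15: left subtree has 1 node {11}, right has 3 {3, 29, 24}.
        Root 3: left subtree has 0 nodes { }, right has 2 {29, 24}.
          Root 24: left subtree has 1 node {29}, right has 0 { }.
  Root 19: left subtree has 0 nodes { }, right has 1 {13}.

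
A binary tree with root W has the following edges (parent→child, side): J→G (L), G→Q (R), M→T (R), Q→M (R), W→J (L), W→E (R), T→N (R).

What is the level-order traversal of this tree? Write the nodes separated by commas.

W, J, E, G, Q, M, T, N

Level-order visits nodes level by level from the root, left to right within each level.
Level 0: W
Level 1: J, E
Level 2: G
Level 3: Q
Level 4: M
Level 5: T
Level 6: N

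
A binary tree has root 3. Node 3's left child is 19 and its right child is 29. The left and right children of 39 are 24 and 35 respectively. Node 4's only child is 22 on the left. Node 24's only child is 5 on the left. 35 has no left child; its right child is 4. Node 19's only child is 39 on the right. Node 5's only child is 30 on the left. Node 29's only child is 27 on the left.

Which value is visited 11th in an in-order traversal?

In-order visits the left subtree, then the node, then the right subtree.
At 3: go left to 19.
  At 19: no left child.
  Visit 19.
  At 19: go right to 39.
    At 39: go left to 24.
      At 24: go left to 5.
        At 5: go left to 30.
          30 is a leaf — visit 30.
        Visit 5.
        At 5: no right child.
      Visit 24.
      At 24: no right child.
    Visit 39.
    At 39: go right to 35.
      At 35: no left child.
      Visit 35.
      At 35: go right to 4.
        At 4: go left to 22.
          22 is a leaf — visit 22.
        Visit 4.
        At 4: no right child.
Visit 3.
At 3: go right to 29.
  At 29: go left to 27.
    27 is a leaf — visit 27.
  Visit 29.
  At 29: no right child.
Full in-order sequence: 19, 30, 5, 24, 39, 35, 22, 4, 3, 27, 29.

29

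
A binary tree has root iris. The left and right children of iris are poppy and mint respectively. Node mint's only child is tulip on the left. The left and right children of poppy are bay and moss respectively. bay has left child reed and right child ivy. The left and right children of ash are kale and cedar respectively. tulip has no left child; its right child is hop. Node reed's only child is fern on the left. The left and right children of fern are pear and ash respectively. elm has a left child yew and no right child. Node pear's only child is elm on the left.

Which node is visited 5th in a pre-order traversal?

Pre-order visits the node, then its left subtree, then its right subtree.
Visit iris.
At iris: go left to poppy.
  Visit poppy.
  At poppy: go left to bay.
    Visit bay.
    At bay: go left to reed.
      Visit reed.
      At reed: go left to fern.
        Visit fern.
        At fern: go left to pear.
          Visit pear.
          At pear: go left to elm.
            Visit elm.
            At elm: go left to yew.
              yew is a leaf — visit yew.
            At elm: no right child.
          At pear: no right child.
        At fern: go right to ash.
          Visit ash.
          At ash: go left to kale.
            kale is a leaf — visit kale.
          At ash: go right to cedar.
            cedar is a leaf — visit cedar.
      At reed: no right child.
    At bay: go right to ivy.
      ivy is a leaf — visit ivy.
  At poppy: go right to moss.
    moss is a leaf — visit moss.
At iris: go right to mint.
  Visit mint.
  At mint: go left to tulip.
    Visit tulip.
    At tulip: no left child.
    At tulip: go right to hop.
      hop is a leaf — visit hop.
  At mint: no right child.
Full pre-order sequence: iris, poppy, bay, reed, fern, pear, elm, yew, ash, kale, cedar, ivy, moss, mint, tulip, hop.

fern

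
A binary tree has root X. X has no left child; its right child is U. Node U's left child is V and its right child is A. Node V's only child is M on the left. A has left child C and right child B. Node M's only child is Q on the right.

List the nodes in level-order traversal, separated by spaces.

Level-order visits nodes level by level from the root, left to right within each level.
Level 0: X
Level 1: U
Level 2: V, A
Level 3: M, C, B
Level 4: Q

X U V A M C B Q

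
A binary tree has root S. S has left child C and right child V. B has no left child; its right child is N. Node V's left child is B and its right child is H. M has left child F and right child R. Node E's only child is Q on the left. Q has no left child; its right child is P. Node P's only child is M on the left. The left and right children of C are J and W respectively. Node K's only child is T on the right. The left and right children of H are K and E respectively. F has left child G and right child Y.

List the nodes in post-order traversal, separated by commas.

Post-order visits the left subtree, then the right subtree, then the node.
At S: go left to C.
  At C: go left to J.
    J is a leaf — visit J.
  At C: go right to W.
    W is a leaf — visit W.
  Visit C.
At S: go right to V.
  At V: go left to B.
    At B: no left child.
    At B: go right to N.
      N is a leaf — visit N.
    Visit B.
  At V: go right to H.
    At H: go left to K.
      At K: no left child.
      At K: go right to T.
        T is a leaf — visit T.
      Visit K.
    At H: go right to E.
      At E: go left to Q.
        At Q: no left child.
        At Q: go right to P.
          At P: go left to M.
            At M: go left to F.
              At F: go left to G.
                G is a leaf — visit G.
              At F: go right to Y.
                Y is a leaf — visit Y.
              Visit F.
            At M: go right to R.
              R is a leaf — visit R.
            Visit M.
          At P: no right child.
          Visit P.
        Visit Q.
      At E: no right child.
      Visit E.
    Visit H.
  Visit V.
Visit S.

J, W, C, N, B, T, K, G, Y, F, R, M, P, Q, E, H, V, S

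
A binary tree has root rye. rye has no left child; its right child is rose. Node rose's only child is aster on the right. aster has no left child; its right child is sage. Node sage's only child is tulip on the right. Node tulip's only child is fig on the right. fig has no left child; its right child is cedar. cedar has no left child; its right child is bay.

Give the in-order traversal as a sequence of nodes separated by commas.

In-order visits the left subtree, then the node, then the right subtree.
At rye: no left child.
Visit rye.
At rye: go right to rose.
  At rose: no left child.
  Visit rose.
  At rose: go right to aster.
    At aster: no left child.
    Visit aster.
    At aster: go right to sage.
      At sage: no left child.
      Visit sage.
      At sage: go right to tulip.
        At tulip: no left child.
        Visit tulip.
        At tulip: go right to fig.
          At fig: no left child.
          Visit fig.
          At fig: go right to cedar.
            At cedar: no left child.
            Visit cedar.
            At cedar: go right to bay.
              bay is a leaf — visit bay.

rye, rose, aster, sage, tulip, fig, cedar, bay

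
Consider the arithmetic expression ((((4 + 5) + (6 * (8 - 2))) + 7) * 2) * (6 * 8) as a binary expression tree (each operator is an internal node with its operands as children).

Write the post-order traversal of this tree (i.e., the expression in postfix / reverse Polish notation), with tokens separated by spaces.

4 5 + 6 8 2 - * + 7 + 2 * 6 8 * *

Post-order on an expression tree gives postfix notation: for each operator, emit left operand, right operand, then the operator.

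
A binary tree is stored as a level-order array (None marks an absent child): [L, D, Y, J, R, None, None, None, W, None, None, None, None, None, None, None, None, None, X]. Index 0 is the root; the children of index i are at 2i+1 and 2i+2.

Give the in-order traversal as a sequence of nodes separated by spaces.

J W X D R L Y

In-order visits the left subtree, then the node, then the right subtree.
At L: go left to D.
  At D: go left to J.
    At J: no left child.
    Visit J.
    At J: go right to W.
      At W: no left child.
      Visit W.
      At W: go right to X.
        X is a leaf — visit X.
  Visit D.
  At D: go right to R.
    R is a leaf — visit R.
Visit L.
At L: go right to Y.
  Y is a leaf — visit Y.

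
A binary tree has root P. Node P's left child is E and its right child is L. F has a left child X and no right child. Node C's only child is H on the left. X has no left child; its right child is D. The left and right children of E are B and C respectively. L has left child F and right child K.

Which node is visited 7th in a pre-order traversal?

F

Pre-order visits the node, then its left subtree, then its right subtree.
Visit P.
At P: go left to E.
  Visit E.
  At E: go left to B.
    B is a leaf — visit B.
  At E: go right to C.
    Visit C.
    At C: go left to H.
      H is a leaf — visit H.
    At C: no right child.
At P: go right to L.
  Visit L.
  At L: go left to F.
    Visit F.
    At F: go left to X.
      Visit X.
      At X: no left child.
      At X: go right to D.
        D is a leaf — visit D.
    At F: no right child.
  At L: go right to K.
    K is a leaf — visit K.
Full pre-order sequence: P, E, B, C, H, L, F, X, D, K.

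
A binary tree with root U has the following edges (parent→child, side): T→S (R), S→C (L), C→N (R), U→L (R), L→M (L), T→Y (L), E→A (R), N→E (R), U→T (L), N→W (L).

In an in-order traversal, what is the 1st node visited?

In-order visits the left subtree, then the node, then the right subtree.
At U: go left to T.
  At T: go left to Y.
    Y is a leaf — visit Y.
  Visit T.
  At T: go right to S.
    At S: go left to C.
      At C: no left child.
      Visit C.
      At C: go right to N.
        At N: go left to W.
          W is a leaf — visit W.
        Visit N.
        At N: go right to E.
          At E: no left child.
          Visit E.
          At E: go right to A.
            A is a leaf — visit A.
    Visit S.
    At S: no right child.
Visit U.
At U: go right to L.
  At L: go left to M.
    M is a leaf — visit M.
  Visit L.
  At L: no right child.
Full in-order sequence: Y, T, C, W, N, E, A, S, U, M, L.

Y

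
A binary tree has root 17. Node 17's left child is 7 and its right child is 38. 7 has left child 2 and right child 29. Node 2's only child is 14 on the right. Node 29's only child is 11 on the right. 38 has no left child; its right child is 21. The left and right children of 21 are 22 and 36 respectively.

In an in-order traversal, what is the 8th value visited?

22

In-order visits the left subtree, then the node, then the right subtree.
At 17: go left to 7.
  At 7: go left to 2.
    At 2: no left child.
    Visit 2.
    At 2: go right to 14.
      14 is a leaf — visit 14.
  Visit 7.
  At 7: go right to 29.
    At 29: no left child.
    Visit 29.
    At 29: go right to 11.
      11 is a leaf — visit 11.
Visit 17.
At 17: go right to 38.
  At 38: no left child.
  Visit 38.
  At 38: go right to 21.
    At 21: go left to 22.
      22 is a leaf — visit 22.
    Visit 21.
    At 21: go right to 36.
      36 is a leaf — visit 36.
Full in-order sequence: 2, 14, 7, 29, 11, 17, 38, 22, 21, 36.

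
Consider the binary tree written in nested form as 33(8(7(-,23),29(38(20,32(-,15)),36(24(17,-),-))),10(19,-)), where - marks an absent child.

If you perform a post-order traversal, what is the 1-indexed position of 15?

Post-order visits the left subtree, then the right subtree, then the node.
At 33: go left to 8.
  At 8: go left to 7.
    At 7: no left child.
    At 7: go right to 23.
      23 is a leaf — visit 23.
    Visit 7.
  At 8: go right to 29.
    At 29: go left to 38.
      At 38: go left to 20.
        20 is a leaf — visit 20.
      At 38: go right to 32.
        At 32: no left child.
        At 32: go right to 15.
          15 is a leaf — visit 15.
        Visit 32.
      Visit 38.
    At 29: go right to 36.
      At 36: go left to 24.
        At 24: go left to 17.
          17 is a leaf — visit 17.
        At 24: no right child.
        Visit 24.
      At 36: no right child.
      Visit 36.
    Visit 29.
  Visit 8.
At 33: go right to 10.
  At 10: go left to 19.
    19 is a leaf — visit 19.
  At 10: no right child.
  Visit 10.
Visit 33.
Full post-order sequence: 23, 7, 20, 15, 32, 38, 17, 24, 36, 29, 8, 19, 10, 33.

4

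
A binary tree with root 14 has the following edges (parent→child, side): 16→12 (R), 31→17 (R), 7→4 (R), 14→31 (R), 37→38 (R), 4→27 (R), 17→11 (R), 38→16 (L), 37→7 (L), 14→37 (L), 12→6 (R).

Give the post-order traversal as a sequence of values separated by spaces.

27 4 7 6 12 16 38 37 11 17 31 14

Post-order visits the left subtree, then the right subtree, then the node.
At 14: go left to 37.
  At 37: go left to 7.
    At 7: no left child.
    At 7: go right to 4.
      At 4: no left child.
      At 4: go right to 27.
        27 is a leaf — visit 27.
      Visit 4.
    Visit 7.
  At 37: go right to 38.
    At 38: go left to 16.
      At 16: no left child.
      At 16: go right to 12.
        At 12: no left child.
        At 12: go right to 6.
          6 is a leaf — visit 6.
        Visit 12.
      Visit 16.
    At 38: no right child.
    Visit 38.
  Visit 37.
At 14: go right to 31.
  At 31: no left child.
  At 31: go right to 17.
    At 17: no left child.
    At 17: go right to 11.
      11 is a leaf — visit 11.
    Visit 17.
  Visit 31.
Visit 14.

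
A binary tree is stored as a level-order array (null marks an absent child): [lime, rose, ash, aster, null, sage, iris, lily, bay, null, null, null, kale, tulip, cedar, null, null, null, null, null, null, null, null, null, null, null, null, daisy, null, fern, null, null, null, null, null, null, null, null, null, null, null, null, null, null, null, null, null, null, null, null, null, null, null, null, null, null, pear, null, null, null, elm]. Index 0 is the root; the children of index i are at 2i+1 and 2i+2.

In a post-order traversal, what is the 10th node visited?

Post-order visits the left subtree, then the right subtree, then the node.
At lime: go left to rose.
  At rose: go left to aster.
    At aster: go left to lily.
      lily is a leaf — visit lily.
    At aster: go right to bay.
      bay is a leaf — visit bay.
    Visit aster.
  At rose: no right child.
  Visit rose.
At lime: go right to ash.
  At ash: go left to sage.
    At sage: no left child.
    At sage: go right to kale.
      kale is a leaf — visit kale.
    Visit sage.
  At ash: go right to iris.
    At iris: go left to tulip.
      At tulip: go left to daisy.
        At daisy: no left child.
        At daisy: go right to pear.
          pear is a leaf — visit pear.
        Visit daisy.
      At tulip: no right child.
      Visit tulip.
    At iris: go right to cedar.
      At cedar: go left to fern.
        At fern: no left child.
        At fern: go right to elm.
          elm is a leaf — visit elm.
        Visit fern.
      At cedar: no right child.
      Visit cedar.
    Visit iris.
  Visit ash.
Visit lime.
Full post-order sequence: lily, bay, aster, rose, kale, sage, pear, daisy, tulip, elm, fern, cedar, iris, ash, lime.

elm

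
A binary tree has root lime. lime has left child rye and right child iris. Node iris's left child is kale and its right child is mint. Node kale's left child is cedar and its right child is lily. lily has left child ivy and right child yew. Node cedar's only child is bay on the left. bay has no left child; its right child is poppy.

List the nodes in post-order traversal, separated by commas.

rye, poppy, bay, cedar, ivy, yew, lily, kale, mint, iris, lime

Post-order visits the left subtree, then the right subtree, then the node.
At lime: go left to rye.
  rye is a leaf — visit rye.
At lime: go right to iris.
  At iris: go left to kale.
    At kale: go left to cedar.
      At cedar: go left to bay.
        At bay: no left child.
        At bay: go right to poppy.
          poppy is a leaf — visit poppy.
        Visit bay.
      At cedar: no right child.
      Visit cedar.
    At kale: go right to lily.
      At lily: go left to ivy.
        ivy is a leaf — visit ivy.
      At lily: go right to yew.
        yew is a leaf — visit yew.
      Visit lily.
    Visit kale.
  At iris: go right to mint.
    mint is a leaf — visit mint.
  Visit iris.
Visit lime.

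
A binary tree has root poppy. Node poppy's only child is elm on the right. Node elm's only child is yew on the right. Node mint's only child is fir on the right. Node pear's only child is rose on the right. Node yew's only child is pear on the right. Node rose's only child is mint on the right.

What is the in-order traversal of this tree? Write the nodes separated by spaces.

In-order visits the left subtree, then the node, then the right subtree.
At poppy: no left child.
Visit poppy.
At poppy: go right to elm.
  At elm: no left child.
  Visit elm.
  At elm: go right to yew.
    At yew: no left child.
    Visit yew.
    At yew: go right to pear.
      At pear: no left child.
      Visit pear.
      At pear: go right to rose.
        At rose: no left child.
        Visit rose.
        At rose: go right to mint.
          At mint: no left child.
          Visit mint.
          At mint: go right to fir.
            fir is a leaf — visit fir.

poppy elm yew pear rose mint fir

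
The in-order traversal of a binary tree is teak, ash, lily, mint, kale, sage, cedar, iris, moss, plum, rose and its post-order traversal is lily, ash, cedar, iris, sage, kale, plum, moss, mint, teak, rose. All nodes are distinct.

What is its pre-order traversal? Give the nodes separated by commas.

The last element of post-order is the root; it splits in-order into left and right subtrees.
Root rose: left subtree has 10 nodes {teak, ash, lily, mint, kale, sage, cedar, iris, moss, plum}, right has 0 { }.
  Root teak: left subtree has 0 nodes { }, right has 9 {ash, lily, mint, kale, sage, cedar, iris, moss, plum}.
    Root mint: left subtree has 2 nodes {ash, lily}, right has 6 {kale, sage, cedar, iris, moss, plum}.
      Root ash: left subtree has 0 nodes { }, right has 1 {lily}.
      Root moss: left subtree has 4 nodes {kale, sage, cedar, iris}, right has 1 {plum}.
        Root kale: left subtree has 0 nodes { }, right has 3 {sage, cedar, iris}.
          Root sage: left subtree has 0 nodes { }, right has 2 {cedar, iris}.
            Root iris: left subtree has 1 node {cedar}, right has 0 { }.

rose, teak, mint, ash, lily, moss, kale, sage, iris, cedar, plum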